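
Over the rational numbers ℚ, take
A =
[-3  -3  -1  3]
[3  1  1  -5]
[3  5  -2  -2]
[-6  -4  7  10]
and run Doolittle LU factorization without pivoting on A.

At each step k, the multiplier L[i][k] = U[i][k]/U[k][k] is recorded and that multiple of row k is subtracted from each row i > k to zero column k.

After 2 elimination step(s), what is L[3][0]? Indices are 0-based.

Step 1: pivot at (0,0) is -3.
  row1 ← row1 − (-1)·row0  ⇒  L[1][0]=-1, U row1=(0, -2, 0, -2)
  row2 ← row2 − (-1)·row0  ⇒  L[2][0]=-1, U row2=(0, 2, -3, 1)
  row3 ← row3 − (2)·row0  ⇒  L[3][0]=2, U row3=(0, 2, 9, 4)
Step 2: pivot at (1,1) is -2.
  row2 ← row2 − (-1)·row1  ⇒  L[2][1]=-1, U row2=(0, 0, -3, -1)
  row3 ← row3 − (-1)·row1  ⇒  L[3][1]=-1, U row3=(0, 0, 9, 2)

L[3][0] = 2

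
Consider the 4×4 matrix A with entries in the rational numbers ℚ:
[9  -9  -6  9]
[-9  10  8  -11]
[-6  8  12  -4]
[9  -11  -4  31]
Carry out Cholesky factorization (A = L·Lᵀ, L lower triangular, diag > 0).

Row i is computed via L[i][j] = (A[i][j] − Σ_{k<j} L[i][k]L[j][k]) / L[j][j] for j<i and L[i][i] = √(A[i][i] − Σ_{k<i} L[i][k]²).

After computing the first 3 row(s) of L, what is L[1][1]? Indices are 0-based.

Step 1: L[0][0] = √(9) = 3.
  L[1][0] = (-9) / L[0][0] = -3.
Step 2: L[1][1] = √(1) = 1.
  L[2][0] = (-6) / L[0][0] = -2.
  L[2][1] = (2) / L[1][1] = 2.
Step 3: L[2][2] = √(4) = 2.

L[1][1] = 1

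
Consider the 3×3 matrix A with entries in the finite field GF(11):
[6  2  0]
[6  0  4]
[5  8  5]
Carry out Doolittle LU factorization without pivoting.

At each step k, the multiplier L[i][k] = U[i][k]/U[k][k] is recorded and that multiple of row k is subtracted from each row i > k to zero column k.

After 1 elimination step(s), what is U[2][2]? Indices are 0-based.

k=0: U[0][0]=6
  eliminate (1,0): mult=1, new row 1: (0, 9, 4); set L[1][0]=1
  eliminate (2,0): mult=10, new row 2: (0, 10, 5); set L[2][0]=10

U[2][2] = 5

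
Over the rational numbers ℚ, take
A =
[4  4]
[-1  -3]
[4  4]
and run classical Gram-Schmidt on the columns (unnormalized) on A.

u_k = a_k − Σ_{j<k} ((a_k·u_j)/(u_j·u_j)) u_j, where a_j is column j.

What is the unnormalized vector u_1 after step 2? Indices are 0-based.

Step 1: u_0 = a_0 = (4, -1, 4).
Step 2: u_1 = a_1 − (35/33)·u_0 = (-8/33, -64/33, -8/33).

u_1 = (-8/33, -64/33, -8/33)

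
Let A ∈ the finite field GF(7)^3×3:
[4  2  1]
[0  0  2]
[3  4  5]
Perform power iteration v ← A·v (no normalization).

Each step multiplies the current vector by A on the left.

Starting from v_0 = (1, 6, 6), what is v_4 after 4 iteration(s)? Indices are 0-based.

v_4 = (1, 1, 2)

v_0 = (1, 6, 6).
v_1 = A·v_0 = (1, 5, 1).
v_2 = A·v_1 = (1, 2, 0).
v_3 = A·v_2 = (1, 0, 4).
v_4 = A·v_3 = (1, 1, 2).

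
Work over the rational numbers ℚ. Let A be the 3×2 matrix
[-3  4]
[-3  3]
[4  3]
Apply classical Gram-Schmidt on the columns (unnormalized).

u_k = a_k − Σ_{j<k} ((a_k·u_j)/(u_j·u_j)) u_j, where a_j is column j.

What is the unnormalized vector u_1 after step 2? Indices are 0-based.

Step 1: u_0 = a_0 = (-3, -3, 4).
Step 2: u_1 = a_1 − (-9/34)·u_0 = (109/34, 75/34, 69/17).

u_1 = (109/34, 75/34, 69/17)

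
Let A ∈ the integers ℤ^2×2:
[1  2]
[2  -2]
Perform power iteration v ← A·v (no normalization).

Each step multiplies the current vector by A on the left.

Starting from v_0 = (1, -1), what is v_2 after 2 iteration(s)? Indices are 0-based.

v_2 = (7, -10)

v_0 = (1, -1).
v_1 = A·v_0 = (-1, 4).
v_2 = A·v_1 = (7, -10).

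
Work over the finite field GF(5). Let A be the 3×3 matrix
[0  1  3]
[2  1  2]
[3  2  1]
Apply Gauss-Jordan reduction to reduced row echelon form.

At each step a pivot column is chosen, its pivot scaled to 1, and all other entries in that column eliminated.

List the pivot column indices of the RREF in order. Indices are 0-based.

step 1: exchange rows 0,1
step 1: normalize row 0 (÷2) = (1, 3, 1)
  row 2: subtract 3×row0 = (0, 3, 3)
step 2: normalize row 1 (÷1) = (0, 1, 3)
  row 0: subtract 3×row1 = (1, 0, 2)
  row 2: subtract 3×row1 = (0, 0, 4)
step 3: normalize row 2 (÷4) = (0, 0, 1)
  row 0: subtract 2×row2 = (1, 0, 0)
  row 1: subtract 3×row2 = (0, 1, 0)

pivot columns: 0, 1, 2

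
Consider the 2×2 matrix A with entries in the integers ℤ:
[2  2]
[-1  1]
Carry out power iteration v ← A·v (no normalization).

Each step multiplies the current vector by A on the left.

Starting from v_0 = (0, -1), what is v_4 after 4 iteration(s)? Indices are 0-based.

v_4 = (-6, 17)

v_0 = (0, -1).
v_1 = A·v_0 = (-2, -1).
v_2 = A·v_1 = (-6, 1).
v_3 = A·v_2 = (-10, 7).
v_4 = A·v_3 = (-6, 17).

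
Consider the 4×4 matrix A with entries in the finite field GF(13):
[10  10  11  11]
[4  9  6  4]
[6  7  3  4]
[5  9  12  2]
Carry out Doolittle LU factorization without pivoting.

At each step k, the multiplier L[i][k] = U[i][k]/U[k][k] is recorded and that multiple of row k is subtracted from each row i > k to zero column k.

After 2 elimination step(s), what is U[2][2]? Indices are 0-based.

k=0: U[0][0]=10
  eliminate (1,0): mult=3, new row 1: (0, 5, 12, 10); set L[1][0]=3
  eliminate (2,0): mult=11, new row 2: (0, 1, 12, 0); set L[2][0]=11
  eliminate (3,0): mult=7, new row 3: (0, 4, 0, 3); set L[3][0]=7
k=1: U[1][1]=5
  eliminate (2,1): mult=8, new row 2: (0, 0, 7, 11); set L[2][1]=8
  eliminate (3,1): mult=6, new row 3: (0, 0, 6, 8); set L[3][1]=6

U[2][2] = 7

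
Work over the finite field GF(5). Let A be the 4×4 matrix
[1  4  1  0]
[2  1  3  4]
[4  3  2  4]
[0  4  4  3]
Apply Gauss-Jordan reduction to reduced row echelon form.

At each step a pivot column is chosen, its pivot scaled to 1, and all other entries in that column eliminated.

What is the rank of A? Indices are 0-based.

step 1: normalize row 0 (÷1) = (1, 4, 1, 0)
  row 1: subtract 2×row0 = (0, 3, 1, 4)
  row 2: subtract 4×row0 = (0, 2, 3, 4)
step 2: normalize row 1 (÷3) = (0, 1, 2, 3)
  row 0: subtract 4×row1 = (1, 0, 3, 3)
  row 2: subtract 2×row1 = (0, 0, 4, 3)
  row 3: subtract 4×row1 = (0, 0, 1, 1)
step 3: normalize row 2 (÷4) = (0, 0, 1, 2)
  row 0: subtract 3×row2 = (1, 0, 0, 2)
  row 1: subtract 2×row2 = (0, 1, 0, 4)
  row 3: subtract 1×row2 = (0, 0, 0, 4)
step 4: normalize row 3 (÷4) = (0, 0, 0, 1)
  row 0: subtract 2×row3 = (1, 0, 0, 0)
  row 1: subtract 4×row3 = (0, 1, 0, 0)
  row 2: subtract 2×row3 = (0, 0, 1, 0)

rank = 4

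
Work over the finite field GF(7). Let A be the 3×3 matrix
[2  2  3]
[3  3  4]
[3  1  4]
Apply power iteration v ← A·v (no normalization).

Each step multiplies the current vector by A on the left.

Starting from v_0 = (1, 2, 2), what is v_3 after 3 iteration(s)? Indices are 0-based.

v_0 = (1, 2, 2).
v_1 = A·v_0 = (5, 3, 6).
v_2 = A·v_1 = (6, 6, 0).
v_3 = A·v_2 = (3, 1, 3).

v_3 = (3, 1, 3)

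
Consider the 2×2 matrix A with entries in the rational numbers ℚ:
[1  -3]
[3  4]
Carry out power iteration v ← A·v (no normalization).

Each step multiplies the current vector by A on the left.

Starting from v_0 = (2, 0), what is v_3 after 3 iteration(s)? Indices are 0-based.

v_3 = (-106, 72)

v_0 = (2, 0).
v_1 = A·v_0 = (2, 6).
v_2 = A·v_1 = (-16, 30).
v_3 = A·v_2 = (-106, 72).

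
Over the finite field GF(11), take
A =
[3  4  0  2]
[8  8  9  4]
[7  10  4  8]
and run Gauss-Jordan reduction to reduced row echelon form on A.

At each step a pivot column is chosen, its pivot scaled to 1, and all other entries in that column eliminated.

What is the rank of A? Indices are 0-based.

step 1: normalize row 0 (÷3) = (1, 5, 0, 8)
  row 1: subtract 8×row0 = (0, 1, 9, 6)
  row 2: subtract 7×row0 = (0, 8, 4, 7)
step 2: normalize row 1 (÷1) = (0, 1, 9, 6)
  row 0: subtract 5×row1 = (1, 0, 10, 0)
  row 2: subtract 8×row1 = (0, 0, 9, 3)
step 3: normalize row 2 (÷9) = (0, 0, 1, 4)
  row 0: subtract 10×row2 = (1, 0, 0, 4)
  row 1: subtract 9×row2 = (0, 1, 0, 3)

rank = 3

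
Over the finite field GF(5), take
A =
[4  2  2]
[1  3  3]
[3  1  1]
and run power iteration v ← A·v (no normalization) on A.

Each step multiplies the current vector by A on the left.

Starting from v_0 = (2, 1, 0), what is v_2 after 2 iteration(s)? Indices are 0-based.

v_2 = (4, 1, 2)

v_0 = (2, 1, 0).
v_1 = A·v_0 = (0, 0, 2).
v_2 = A·v_1 = (4, 1, 2).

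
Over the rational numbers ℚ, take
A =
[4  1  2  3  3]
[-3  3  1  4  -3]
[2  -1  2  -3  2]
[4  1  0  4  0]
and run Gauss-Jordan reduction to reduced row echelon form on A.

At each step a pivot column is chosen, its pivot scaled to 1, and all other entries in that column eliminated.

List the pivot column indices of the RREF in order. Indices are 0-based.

pivot columns: 0, 1, 2, 3

step 1: normalize row 0 (÷4) = (1, 1/4, 1/2, 3/4, 3/4)
  row 1: subtract -3×row0 = (0, 15/4, 5/2, 25/4, -3/4)
  row 2: subtract 2×row0 = (0, -3/2, 1, -9/2, 1/2)
  row 3: subtract 4×row0 = (0, 0, -2, 1, -3)
step 2: normalize row 1 (÷15/4) = (0, 1, 2/3, 5/3, -1/5)
  row 0: subtract 1/4×row1 = (1, 0, 1/3, 1/3, 4/5)
  row 2: subtract -3/2×row1 = (0, 0, 2, -2, 1/5)
step 3: normalize row 2 (÷2) = (0, 0, 1, -1, 1/10)
  row 0: subtract 1/3×row2 = (1, 0, 0, 2/3, 23/30)
  row 1: subtract 2/3×row2 = (0, 1, 0, 7/3, -4/15)
  row 3: subtract -2×row2 = (0, 0, 0, -1, -14/5)
step 4: normalize row 3 (÷-1) = (0, 0, 0, 1, 14/5)
  row 0: subtract 2/3×row3 = (1, 0, 0, 0, -11/10)
  row 1: subtract 7/3×row3 = (0, 1, 0, 0, -34/5)
  row 2: subtract -1×row3 = (0, 0, 1, 0, 29/10)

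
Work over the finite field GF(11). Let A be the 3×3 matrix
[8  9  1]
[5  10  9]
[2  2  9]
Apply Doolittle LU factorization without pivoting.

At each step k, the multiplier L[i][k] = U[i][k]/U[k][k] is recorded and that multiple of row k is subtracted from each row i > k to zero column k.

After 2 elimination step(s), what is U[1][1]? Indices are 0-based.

U[1][1] = 3

Step 1: pivot at (0,0) is 8.
  row1 ← row1 − (2)·row0  ⇒  L[1][0]=2, U row1=(0, 3, 7)
  row2 ← row2 − (3)·row0  ⇒  L[2][0]=3, U row2=(0, 8, 6)
Step 2: pivot at (1,1) is 3.
  row2 ← row2 − (10)·row1  ⇒  L[2][1]=10, U row2=(0, 0, 2)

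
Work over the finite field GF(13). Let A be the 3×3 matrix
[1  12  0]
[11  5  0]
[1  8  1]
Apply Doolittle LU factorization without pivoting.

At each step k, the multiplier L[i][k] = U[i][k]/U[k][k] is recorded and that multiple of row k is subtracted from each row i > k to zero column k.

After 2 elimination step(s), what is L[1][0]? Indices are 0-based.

[col 0] pivot 1
  R1 -= 11*R0 → (0, 3, 0)  (L[1][0] := 11)
  R2 -= 1*R0 → (0, 9, 1)  (L[2][0] := 1)
[col 1] pivot 3
  R2 -= 3*R1 → (0, 0, 1)  (L[2][1] := 3)

L[1][0] = 11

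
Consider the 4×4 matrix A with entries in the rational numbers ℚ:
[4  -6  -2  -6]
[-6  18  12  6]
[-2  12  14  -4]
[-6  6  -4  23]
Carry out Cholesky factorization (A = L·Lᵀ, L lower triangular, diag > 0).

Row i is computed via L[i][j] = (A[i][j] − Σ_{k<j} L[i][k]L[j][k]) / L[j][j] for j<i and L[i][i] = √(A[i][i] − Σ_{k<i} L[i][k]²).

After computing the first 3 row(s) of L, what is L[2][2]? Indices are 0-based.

Step 1: L[0][0] = √(4) = 2.
  L[1][0] = (-6) / L[0][0] = -3.
Step 2: L[1][1] = √(9) = 3.
  L[2][0] = (-2) / L[0][0] = -1.
  L[2][1] = (9) / L[1][1] = 3.
Step 3: L[2][2] = √(4) = 2.

L[2][2] = 2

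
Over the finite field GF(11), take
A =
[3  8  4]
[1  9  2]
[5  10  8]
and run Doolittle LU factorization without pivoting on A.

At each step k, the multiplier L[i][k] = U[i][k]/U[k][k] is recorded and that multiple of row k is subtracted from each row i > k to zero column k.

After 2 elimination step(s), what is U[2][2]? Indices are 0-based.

U[2][2] = 4

Step 1: pivot at (0,0) is 3.
  row1 ← row1 − (4)·row0  ⇒  L[1][0]=4, U row1=(0, 10, 8)
  row2 ← row2 − (9)·row0  ⇒  L[2][0]=9, U row2=(0, 4, 5)
Step 2: pivot at (1,1) is 10.
  row2 ← row2 − (7)·row1  ⇒  L[2][1]=7, U row2=(0, 0, 4)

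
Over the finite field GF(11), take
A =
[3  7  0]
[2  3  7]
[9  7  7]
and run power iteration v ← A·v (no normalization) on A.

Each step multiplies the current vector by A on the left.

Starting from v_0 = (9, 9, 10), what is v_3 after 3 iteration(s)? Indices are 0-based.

v_0 = (9, 9, 10).
v_1 = A·v_0 = (2, 5, 5).
v_2 = A·v_1 = (8, 10, 0).
v_3 = A·v_2 = (6, 2, 10).

v_3 = (6, 2, 10)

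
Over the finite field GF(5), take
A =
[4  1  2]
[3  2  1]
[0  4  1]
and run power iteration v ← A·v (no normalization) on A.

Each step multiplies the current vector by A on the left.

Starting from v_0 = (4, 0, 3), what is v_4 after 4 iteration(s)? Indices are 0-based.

v_4 = (0, 3, 1)

v_0 = (4, 0, 3).
v_1 = A·v_0 = (2, 0, 3).
v_2 = A·v_1 = (4, 4, 3).
v_3 = A·v_2 = (1, 3, 4).
v_4 = A·v_3 = (0, 3, 1).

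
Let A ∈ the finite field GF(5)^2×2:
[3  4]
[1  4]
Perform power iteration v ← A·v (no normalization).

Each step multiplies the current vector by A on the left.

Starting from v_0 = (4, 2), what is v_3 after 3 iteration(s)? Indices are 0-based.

v_0 = (4, 2).
v_1 = A·v_0 = (0, 2).
v_2 = A·v_1 = (3, 3).
v_3 = A·v_2 = (1, 0).

v_3 = (1, 0)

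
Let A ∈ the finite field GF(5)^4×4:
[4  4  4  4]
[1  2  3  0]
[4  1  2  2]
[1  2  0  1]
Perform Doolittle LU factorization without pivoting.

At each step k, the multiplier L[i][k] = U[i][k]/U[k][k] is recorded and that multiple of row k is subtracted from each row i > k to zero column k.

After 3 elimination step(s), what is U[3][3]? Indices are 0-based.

U[3][3] = 1

[col 0] pivot 4
  R1 -= 4*R0 → (0, 1, 2, 4)  (L[1][0] := 4)
  R2 -= 1*R0 → (0, 2, 3, 3)  (L[2][0] := 1)
  R3 -= 4*R0 → (0, 1, 4, 0)  (L[3][0] := 4)
[col 1] pivot 1
  R2 -= 2*R1 → (0, 0, 4, 0)  (L[2][1] := 2)
  R3 -= 1*R1 → (0, 0, 2, 1)  (L[3][1] := 1)
[col 2] pivot 4
  R3 -= 3*R2 → (0, 0, 0, 1)  (L[3][2] := 3)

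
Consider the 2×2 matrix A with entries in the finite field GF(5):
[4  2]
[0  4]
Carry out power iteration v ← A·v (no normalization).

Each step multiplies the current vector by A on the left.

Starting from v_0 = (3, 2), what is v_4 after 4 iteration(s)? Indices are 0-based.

v_0 = (3, 2).
v_1 = A·v_0 = (1, 3).
v_2 = A·v_1 = (0, 2).
v_3 = A·v_2 = (4, 3).
v_4 = A·v_3 = (2, 2).

v_4 = (2, 2)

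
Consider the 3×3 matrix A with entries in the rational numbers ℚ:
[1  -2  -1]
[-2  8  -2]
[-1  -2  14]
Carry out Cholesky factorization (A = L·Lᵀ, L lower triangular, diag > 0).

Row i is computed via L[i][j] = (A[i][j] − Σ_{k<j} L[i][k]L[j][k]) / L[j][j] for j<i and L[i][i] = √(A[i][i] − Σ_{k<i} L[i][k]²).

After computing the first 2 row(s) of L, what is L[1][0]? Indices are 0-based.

L[1][0] = -2

Step 1: L[0][0] = √(1) = 1.
  L[1][0] = (-2) / L[0][0] = -2.
Step 2: L[1][1] = √(4) = 2.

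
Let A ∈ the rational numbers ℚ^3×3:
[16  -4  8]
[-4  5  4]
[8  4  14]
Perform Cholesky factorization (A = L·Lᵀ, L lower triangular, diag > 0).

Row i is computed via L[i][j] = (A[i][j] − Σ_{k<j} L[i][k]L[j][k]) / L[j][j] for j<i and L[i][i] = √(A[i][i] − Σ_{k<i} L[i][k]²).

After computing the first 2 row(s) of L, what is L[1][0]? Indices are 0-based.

Step 1: L[0][0] = √(16) = 4.
  L[1][0] = (-4) / L[0][0] = -1.
Step 2: L[1][1] = √(4) = 2.

L[1][0] = -1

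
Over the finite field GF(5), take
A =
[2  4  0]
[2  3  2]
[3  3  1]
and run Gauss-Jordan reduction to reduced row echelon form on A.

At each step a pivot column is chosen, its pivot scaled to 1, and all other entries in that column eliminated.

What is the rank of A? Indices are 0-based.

rank = 2

[1] R0 /= 2  ⇒  (1, 2, 0)
     R1 -= 2·R0  ⇒  (0, 4, 2)
     R2 -= 3·R0  ⇒  (0, 2, 1)
[2] R1 /= 4  ⇒  (0, 1, 3)
     R0 -= 2·R1  ⇒  (1, 0, 4)
     R2 -= 2·R1  ⇒  (0, 0, 0)
column 2 empty below row 2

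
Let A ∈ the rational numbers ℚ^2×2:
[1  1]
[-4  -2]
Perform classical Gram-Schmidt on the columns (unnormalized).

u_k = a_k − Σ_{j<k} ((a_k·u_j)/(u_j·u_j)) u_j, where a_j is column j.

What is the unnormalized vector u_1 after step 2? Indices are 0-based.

u_1 = (8/17, 2/17)

Step 1: u_0 = a_0 = (1, -4).
Step 2: u_1 = a_1 − (9/17)·u_0 = (8/17, 2/17).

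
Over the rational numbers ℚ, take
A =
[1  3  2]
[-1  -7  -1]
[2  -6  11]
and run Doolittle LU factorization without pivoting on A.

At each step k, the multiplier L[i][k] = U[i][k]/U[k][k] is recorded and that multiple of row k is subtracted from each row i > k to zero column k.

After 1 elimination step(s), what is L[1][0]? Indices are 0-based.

L[1][0] = -1

k=0: U[0][0]=1
  eliminate (1,0): mult=-1, new row 1: (0, -4, 1); set L[1][0]=-1
  eliminate (2,0): mult=2, new row 2: (0, -12, 7); set L[2][0]=2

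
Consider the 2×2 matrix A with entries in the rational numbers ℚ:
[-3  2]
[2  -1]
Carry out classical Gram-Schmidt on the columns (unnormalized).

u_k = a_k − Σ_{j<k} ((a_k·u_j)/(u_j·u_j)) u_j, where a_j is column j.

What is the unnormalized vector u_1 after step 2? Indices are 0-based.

u_1 = (2/13, 3/13)

Step 1: u_0 = a_0 = (-3, 2).
Step 2: u_1 = a_1 − (-8/13)·u_0 = (2/13, 3/13).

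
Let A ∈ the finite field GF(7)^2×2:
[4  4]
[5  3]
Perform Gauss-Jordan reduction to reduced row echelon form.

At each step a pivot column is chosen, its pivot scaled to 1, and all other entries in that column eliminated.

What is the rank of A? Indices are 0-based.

step 1: normalize row 0 (÷4) = (1, 1)
  row 1: subtract 5×row0 = (0, 5)
step 2: normalize row 1 (÷5) = (0, 1)
  row 0: subtract 1×row1 = (1, 0)

rank = 2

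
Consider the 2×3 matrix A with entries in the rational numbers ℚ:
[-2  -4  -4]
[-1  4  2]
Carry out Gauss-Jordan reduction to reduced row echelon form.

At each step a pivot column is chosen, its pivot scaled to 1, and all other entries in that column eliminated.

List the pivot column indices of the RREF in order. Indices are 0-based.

step 1: normalize row 0 (÷-2) = (1, 2, 2)
  row 1: subtract -1×row0 = (0, 6, 4)
step 2: normalize row 1 (÷6) = (0, 1, 2/3)
  row 0: subtract 2×row1 = (1, 0, 2/3)

pivot columns: 0, 1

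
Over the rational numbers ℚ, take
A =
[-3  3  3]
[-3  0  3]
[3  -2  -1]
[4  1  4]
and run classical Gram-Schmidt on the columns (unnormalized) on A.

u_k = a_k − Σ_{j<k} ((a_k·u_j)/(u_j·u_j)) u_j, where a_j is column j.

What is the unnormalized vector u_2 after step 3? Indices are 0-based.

u_2 = (-42/481, 1728/481, 414/481, 954/481)

Step 1: u_0 = a_0 = (-3, -3, 3, 4).
Step 2: u_1 = a_1 − (-11/43)·u_0 = (96/43, -33/43, -53/43, 87/43).
Step 3: u_2 = a_2 − (-5/43)·u_0 − (590/481)·u_1 = (-42/481, 1728/481, 414/481, 954/481).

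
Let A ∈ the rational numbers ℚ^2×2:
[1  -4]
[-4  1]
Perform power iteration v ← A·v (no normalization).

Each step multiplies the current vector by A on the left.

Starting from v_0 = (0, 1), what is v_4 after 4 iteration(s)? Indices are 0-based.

v_4 = (-272, 353)

v_0 = (0, 1).
v_1 = A·v_0 = (-4, 1).
v_2 = A·v_1 = (-8, 17).
v_3 = A·v_2 = (-76, 49).
v_4 = A·v_3 = (-272, 353).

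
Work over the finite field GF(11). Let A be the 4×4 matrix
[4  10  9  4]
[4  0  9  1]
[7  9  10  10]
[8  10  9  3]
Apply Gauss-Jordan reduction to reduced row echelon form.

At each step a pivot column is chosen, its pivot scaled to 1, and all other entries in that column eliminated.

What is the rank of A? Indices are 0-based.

rank = 4

pivot(0,0)=4: scale R0 → (1, 8, 5, 1)
  clear (1,0): R1 −= (4)R0 → (0, 1, 0, 8)
  clear (2,0): R2 −= (7)R0 → (0, 8, 8, 3)
  clear (3,0): R3 −= (8)R0 → (0, 1, 2, 6)
pivot(1,1)=1: scale R1 → (0, 1, 0, 8)
  clear (0,1): R0 −= (8)R1 → (1, 0, 5, 3)
  clear (2,1): R2 −= (8)R1 → (0, 0, 8, 5)
  clear (3,1): R3 −= (1)R1 → (0, 0, 2, 9)
pivot(2,2)=8: scale R2 → (0, 0, 1, 2)
  clear (0,2): R0 −= (5)R2 → (1, 0, 0, 4)
  clear (3,2): R3 −= (2)R2 → (0, 0, 0, 5)
pivot(3,3)=5: scale R3 → (0, 0, 0, 1)
  clear (0,3): R0 −= (4)R3 → (1, 0, 0, 0)
  clear (1,3): R1 −= (8)R3 → (0, 1, 0, 0)
  clear (2,3): R2 −= (2)R3 → (0, 0, 1, 0)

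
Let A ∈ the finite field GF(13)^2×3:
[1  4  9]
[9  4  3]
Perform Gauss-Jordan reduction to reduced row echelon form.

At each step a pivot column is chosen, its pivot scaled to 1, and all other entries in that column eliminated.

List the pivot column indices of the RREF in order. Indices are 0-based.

pivot columns: 0, 1

[1] R0 /= 1  ⇒  (1, 4, 9)
     R1 -= 9·R0  ⇒  (0, 7, 0)
[2] R1 /= 7  ⇒  (0, 1, 0)
     R0 -= 4·R1  ⇒  (1, 0, 9)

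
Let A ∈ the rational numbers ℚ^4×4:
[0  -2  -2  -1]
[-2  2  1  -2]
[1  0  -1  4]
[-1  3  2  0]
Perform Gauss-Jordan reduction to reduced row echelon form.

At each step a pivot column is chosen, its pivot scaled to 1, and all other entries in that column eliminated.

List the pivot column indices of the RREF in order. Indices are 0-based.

pivot columns: 0, 1, 2, 3

pivot(0,0): swap R0↔R1
pivot(0,0)=-2: scale R0 → (1, -1, -1/2, 1)
  clear (2,0): R2 −= (1)R0 → (0, 1, -1/2, 3)
  clear (3,0): R3 −= (-1)R0 → (0, 2, 3/2, 1)
pivot(1,1)=-2: scale R1 → (0, 1, 1, 1/2)
  clear (0,1): R0 −= (-1)R1 → (1, 0, 1/2, 3/2)
  clear (2,1): R2 −= (1)R1 → (0, 0, -3/2, 5/2)
  clear (3,1): R3 −= (2)R1 → (0, 0, -1/2, 0)
pivot(2,2)=-3/2: scale R2 → (0, 0, 1, -5/3)
  clear (0,2): R0 −= (1/2)R2 → (1, 0, 0, 7/3)
  clear (1,2): R1 −= (1)R2 → (0, 1, 0, 13/6)
  clear (3,2): R3 −= (-1/2)R2 → (0, 0, 0, -5/6)
pivot(3,3)=-5/6: scale R3 → (0, 0, 0, 1)
  clear (0,3): R0 −= (7/3)R3 → (1, 0, 0, 0)
  clear (1,3): R1 −= (13/6)R3 → (0, 1, 0, 0)
  clear (2,3): R2 −= (-5/3)R3 → (0, 0, 1, 0)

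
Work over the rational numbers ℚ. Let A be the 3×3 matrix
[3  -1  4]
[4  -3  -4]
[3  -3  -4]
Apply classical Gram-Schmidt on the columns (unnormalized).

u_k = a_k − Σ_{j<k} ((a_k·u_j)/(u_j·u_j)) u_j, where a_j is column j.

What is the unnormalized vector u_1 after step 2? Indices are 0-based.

Step 1: u_0 = a_0 = (3, 4, 3).
Step 2: u_1 = a_1 − (-12/17)·u_0 = (19/17, -3/17, -15/17).

u_1 = (19/17, -3/17, -15/17)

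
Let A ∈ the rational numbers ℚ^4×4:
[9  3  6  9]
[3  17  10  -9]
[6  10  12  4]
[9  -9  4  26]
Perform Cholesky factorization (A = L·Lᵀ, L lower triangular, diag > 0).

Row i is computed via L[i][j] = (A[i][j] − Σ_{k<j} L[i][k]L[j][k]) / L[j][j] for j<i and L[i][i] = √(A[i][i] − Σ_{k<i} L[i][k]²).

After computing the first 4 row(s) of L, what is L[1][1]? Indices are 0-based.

L[1][1] = 4

Step 1: L[0][0] = √(9) = 3.
  L[1][0] = (3) / L[0][0] = 1.
Step 2: L[1][1] = √(16) = 4.
  L[2][0] = (6) / L[0][0] = 2.
  L[2][1] = (8) / L[1][1] = 2.
Step 3: L[2][2] = √(4) = 2.
  L[3][0] = (9) / L[0][0] = 3.
  L[3][1] = (-12) / L[1][1] = -3.
  L[3][2] = (4) / L[2][2] = 2.
Step 4: L[3][3] = √(4) = 2.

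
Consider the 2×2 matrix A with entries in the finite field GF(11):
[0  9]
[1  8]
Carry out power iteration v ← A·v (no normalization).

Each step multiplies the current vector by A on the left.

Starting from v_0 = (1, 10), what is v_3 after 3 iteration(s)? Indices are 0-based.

v_3 = (9, 0)

v_0 = (1, 10).
v_1 = A·v_0 = (2, 4).
v_2 = A·v_1 = (3, 1).
v_3 = A·v_2 = (9, 0).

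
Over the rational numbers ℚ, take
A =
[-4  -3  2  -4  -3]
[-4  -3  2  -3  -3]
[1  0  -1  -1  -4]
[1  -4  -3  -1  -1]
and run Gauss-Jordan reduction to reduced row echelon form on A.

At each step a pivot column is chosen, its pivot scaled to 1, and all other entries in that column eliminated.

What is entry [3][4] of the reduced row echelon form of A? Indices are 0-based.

pivot(0,0)=-4: scale R0 → (1, 3/4, -1/2, 1, 3/4)
  clear (1,0): R1 −= (-4)R0 → (0, 0, 0, 1, 0)
  clear (2,0): R2 −= (1)R0 → (0, -3/4, -1/2, -2, -19/4)
  clear (3,0): R3 −= (1)R0 → (0, -19/4, -5/2, -2, -7/4)
pivot(1,1): swap R1↔R2
pivot(1,1)=-3/4: scale R1 → (0, 1, 2/3, 8/3, 19/3)
  clear (0,1): R0 −= (3/4)R1 → (1, 0, -1, -1, -4)
  clear (3,1): R3 −= (-19/4)R1 → (0, 0, 2/3, 32/3, 85/3)
pivot(2,2): swap R2↔R3
pivot(2,2)=2/3: scale R2 → (0, 0, 1, 16, 85/2)
  clear (0,2): R0 −= (-1)R2 → (1, 0, 0, 15, 77/2)
  clear (1,2): R1 −= (2/3)R2 → (0, 1, 0, -8, -22)
pivot(3,3)=1: scale R3 → (0, 0, 0, 1, 0)
  clear (0,3): R0 −= (15)R3 → (1, 0, 0, 0, 77/2)
  clear (1,3): R1 −= (-8)R3 → (0, 1, 0, 0, -22)
  clear (2,3): R2 −= (16)R3 → (0, 0, 1, 0, 85/2)

M[3][4] = 0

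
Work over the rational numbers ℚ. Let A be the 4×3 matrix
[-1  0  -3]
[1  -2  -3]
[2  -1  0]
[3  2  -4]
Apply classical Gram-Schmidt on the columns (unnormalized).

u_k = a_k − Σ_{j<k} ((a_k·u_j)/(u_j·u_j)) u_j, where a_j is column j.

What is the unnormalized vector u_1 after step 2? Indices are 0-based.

u_1 = (2/15, -32/15, -19/15, 8/5)

Step 1: u_0 = a_0 = (-1, 1, 2, 3).
Step 2: u_1 = a_1 − (2/15)·u_0 = (2/15, -32/15, -19/15, 8/5).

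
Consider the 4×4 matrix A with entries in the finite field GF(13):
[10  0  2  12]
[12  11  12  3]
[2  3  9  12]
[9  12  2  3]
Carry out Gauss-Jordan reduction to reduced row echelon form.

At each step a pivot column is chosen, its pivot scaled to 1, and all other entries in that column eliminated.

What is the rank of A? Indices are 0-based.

rank = 4

[1] R0 /= 10  ⇒  (1, 0, 8, 9)
     R1 -= 12·R0  ⇒  (0, 11, 7, 12)
     R2 -= 2·R0  ⇒  (0, 3, 6, 7)
     R3 -= 9·R0  ⇒  (0, 12, 8, 0)
[2] R1 /= 11  ⇒  (0, 1, 3, 7)
     R2 -= 3·R1  ⇒  (0, 0, 10, 12)
     R3 -= 12·R1  ⇒  (0, 0, 11, 7)
[3] R2 /= 10  ⇒  (0, 0, 1, 9)
     R0 -= 8·R2  ⇒  (1, 0, 0, 2)
     R1 -= 3·R2  ⇒  (0, 1, 0, 6)
     R3 -= 11·R2  ⇒  (0, 0, 0, 12)
[4] R3 /= 12  ⇒  (0, 0, 0, 1)
     R0 -= 2·R3  ⇒  (1, 0, 0, 0)
     R1 -= 6·R3  ⇒  (0, 1, 0, 0)
     R2 -= 9·R3  ⇒  (0, 0, 1, 0)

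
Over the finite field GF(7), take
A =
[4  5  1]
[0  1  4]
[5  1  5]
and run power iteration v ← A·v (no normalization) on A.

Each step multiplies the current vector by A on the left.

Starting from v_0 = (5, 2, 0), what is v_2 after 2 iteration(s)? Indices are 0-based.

v_2 = (3, 5, 0)

v_0 = (5, 2, 0).
v_1 = A·v_0 = (2, 2, 6).
v_2 = A·v_1 = (3, 5, 0).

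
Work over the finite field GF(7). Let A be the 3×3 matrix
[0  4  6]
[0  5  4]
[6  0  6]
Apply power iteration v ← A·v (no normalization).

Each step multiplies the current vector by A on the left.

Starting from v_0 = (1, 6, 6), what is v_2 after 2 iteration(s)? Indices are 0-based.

v_2 = (6, 4, 3)

v_0 = (1, 6, 6).
v_1 = A·v_0 = (4, 5, 0).
v_2 = A·v_1 = (6, 4, 3).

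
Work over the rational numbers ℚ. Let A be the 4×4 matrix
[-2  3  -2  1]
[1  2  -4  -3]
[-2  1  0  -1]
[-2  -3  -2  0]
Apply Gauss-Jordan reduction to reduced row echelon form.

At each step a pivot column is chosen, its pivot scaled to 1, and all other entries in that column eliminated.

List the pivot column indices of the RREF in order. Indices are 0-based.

[1] R0 /= -2  ⇒  (1, -3/2, 1, -1/2)
     R1 -= 1·R0  ⇒  (0, 7/2, -5, -5/2)
     R2 -= -2·R0  ⇒  (0, -2, 2, -2)
     R3 -= -2·R0  ⇒  (0, -6, 0, -1)
[2] R1 /= 7/2  ⇒  (0, 1, -10/7, -5/7)
     R0 -= -3/2·R1  ⇒  (1, 0, -8/7, -11/7)
     R2 -= -2·R1  ⇒  (0, 0, -6/7, -24/7)
     R3 -= -6·R1  ⇒  (0, 0, -60/7, -37/7)
[3] R2 /= -6/7  ⇒  (0, 0, 1, 4)
     R0 -= -8/7·R2  ⇒  (1, 0, 0, 3)
     R1 -= -10/7·R2  ⇒  (0, 1, 0, 5)
     R3 -= -60/7·R2  ⇒  (0, 0, 0, 29)
[4] R3 /= 29  ⇒  (0, 0, 0, 1)
     R0 -= 3·R3  ⇒  (1, 0, 0, 0)
     R1 -= 5·R3  ⇒  (0, 1, 0, 0)
     R2 -= 4·R3  ⇒  (0, 0, 1, 0)

pivot columns: 0, 1, 2, 3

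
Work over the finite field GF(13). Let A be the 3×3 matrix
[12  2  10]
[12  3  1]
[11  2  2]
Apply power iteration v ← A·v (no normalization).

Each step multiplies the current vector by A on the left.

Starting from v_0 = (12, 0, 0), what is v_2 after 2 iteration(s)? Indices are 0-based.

v_0 = (12, 0, 0).
v_1 = A·v_0 = (1, 1, 2).
v_2 = A·v_1 = (8, 4, 4).

v_2 = (8, 4, 4)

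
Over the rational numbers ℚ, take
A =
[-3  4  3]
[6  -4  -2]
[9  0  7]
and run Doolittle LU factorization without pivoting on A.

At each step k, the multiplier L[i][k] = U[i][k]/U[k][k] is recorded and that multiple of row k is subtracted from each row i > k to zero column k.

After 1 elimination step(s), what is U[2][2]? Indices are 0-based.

[col 0] pivot -3
  R1 -= -2*R0 → (0, 4, 4)  (L[1][0] := -2)
  R2 -= -3*R0 → (0, 12, 16)  (L[2][0] := -3)

U[2][2] = 16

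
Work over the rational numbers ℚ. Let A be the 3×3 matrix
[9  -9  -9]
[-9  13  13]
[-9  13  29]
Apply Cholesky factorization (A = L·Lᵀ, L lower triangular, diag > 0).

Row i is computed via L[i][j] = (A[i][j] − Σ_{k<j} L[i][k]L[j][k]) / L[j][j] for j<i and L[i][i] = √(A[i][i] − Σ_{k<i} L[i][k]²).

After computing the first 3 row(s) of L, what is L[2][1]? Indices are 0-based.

L[2][1] = 2

Step 1: L[0][0] = √(9) = 3.
  L[1][0] = (-9) / L[0][0] = -3.
Step 2: L[1][1] = √(4) = 2.
  L[2][0] = (-9) / L[0][0] = -3.
  L[2][1] = (4) / L[1][1] = 2.
Step 3: L[2][2] = √(16) = 4.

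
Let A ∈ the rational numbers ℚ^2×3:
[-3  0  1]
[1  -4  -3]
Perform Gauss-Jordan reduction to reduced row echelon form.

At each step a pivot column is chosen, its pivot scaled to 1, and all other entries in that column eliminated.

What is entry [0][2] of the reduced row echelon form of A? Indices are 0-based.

step 1: normalize row 0 (÷-3) = (1, 0, -1/3)
  row 1: subtract 1×row0 = (0, -4, -8/3)
step 2: normalize row 1 (÷-4) = (0, 1, 2/3)

M[0][2] = -1/3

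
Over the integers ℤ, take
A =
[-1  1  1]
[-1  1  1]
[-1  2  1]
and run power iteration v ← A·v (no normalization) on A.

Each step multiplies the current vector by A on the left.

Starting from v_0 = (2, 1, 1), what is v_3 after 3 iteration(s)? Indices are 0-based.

v_0 = (2, 1, 1).
v_1 = A·v_0 = (0, 0, 1).
v_2 = A·v_1 = (1, 1, 1).
v_3 = A·v_2 = (1, 1, 2).

v_3 = (1, 1, 2)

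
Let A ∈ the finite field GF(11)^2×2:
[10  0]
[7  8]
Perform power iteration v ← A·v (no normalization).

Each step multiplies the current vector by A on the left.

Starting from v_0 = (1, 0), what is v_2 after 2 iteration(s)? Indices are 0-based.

v_0 = (1, 0).
v_1 = A·v_0 = (10, 7).
v_2 = A·v_1 = (1, 5).

v_2 = (1, 5)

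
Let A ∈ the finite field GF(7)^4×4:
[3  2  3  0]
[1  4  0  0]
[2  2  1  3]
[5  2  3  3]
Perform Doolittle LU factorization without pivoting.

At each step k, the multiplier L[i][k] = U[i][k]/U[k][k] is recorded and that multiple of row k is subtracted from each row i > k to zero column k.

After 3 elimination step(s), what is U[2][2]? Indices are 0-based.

Step 1: pivot at (0,0) is 3.
  row1 ← row1 − (5)·row0  ⇒  L[1][0]=5, U row1=(0, 1, 6, 0)
  row2 ← row2 − (3)·row0  ⇒  L[2][0]=3, U row2=(0, 3, 6, 3)
  row3 ← row3 − (4)·row0  ⇒  L[3][0]=4, U row3=(0, 1, 5, 3)
Step 2: pivot at (1,1) is 1.
  row2 ← row2 − (3)·row1  ⇒  L[2][1]=3, U row2=(0, 0, 2, 3)
  row3 ← row3 − (1)·row1  ⇒  L[3][1]=1, U row3=(0, 0, 6, 3)
Step 3: pivot at (2,2) is 2.
  row3 ← row3 − (3)·row2  ⇒  L[3][2]=3, U row3=(0, 0, 0, 1)

U[2][2] = 2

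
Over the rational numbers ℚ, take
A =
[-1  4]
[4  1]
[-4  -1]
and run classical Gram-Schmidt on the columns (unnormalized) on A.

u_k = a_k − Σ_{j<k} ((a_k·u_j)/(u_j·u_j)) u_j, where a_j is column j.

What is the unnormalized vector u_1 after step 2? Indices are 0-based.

Step 1: u_0 = a_0 = (-1, 4, -4).
Step 2: u_1 = a_1 − (4/33)·u_0 = (136/33, 17/33, -17/33).

u_1 = (136/33, 17/33, -17/33)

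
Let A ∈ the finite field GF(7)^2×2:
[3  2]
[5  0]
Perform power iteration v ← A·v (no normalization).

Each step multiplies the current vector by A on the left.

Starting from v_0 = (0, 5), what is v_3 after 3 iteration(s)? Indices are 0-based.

v_3 = (1, 3)

v_0 = (0, 5).
v_1 = A·v_0 = (3, 0).
v_2 = A·v_1 = (2, 1).
v_3 = A·v_2 = (1, 3).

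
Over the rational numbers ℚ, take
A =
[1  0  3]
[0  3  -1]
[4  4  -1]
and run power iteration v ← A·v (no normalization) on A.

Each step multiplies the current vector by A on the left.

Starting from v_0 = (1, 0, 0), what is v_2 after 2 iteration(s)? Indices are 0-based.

v_0 = (1, 0, 0).
v_1 = A·v_0 = (1, 0, 4).
v_2 = A·v_1 = (13, -4, 0).

v_2 = (13, -4, 0)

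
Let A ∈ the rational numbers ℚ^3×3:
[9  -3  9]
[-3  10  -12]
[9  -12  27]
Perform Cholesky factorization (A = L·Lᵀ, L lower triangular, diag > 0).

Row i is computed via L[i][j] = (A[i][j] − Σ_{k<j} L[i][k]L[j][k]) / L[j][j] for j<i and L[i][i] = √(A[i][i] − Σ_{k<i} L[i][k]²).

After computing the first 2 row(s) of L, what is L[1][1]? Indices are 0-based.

Step 1: L[0][0] = √(9) = 3.
  L[1][0] = (-3) / L[0][0] = -1.
Step 2: L[1][1] = √(9) = 3.

L[1][1] = 3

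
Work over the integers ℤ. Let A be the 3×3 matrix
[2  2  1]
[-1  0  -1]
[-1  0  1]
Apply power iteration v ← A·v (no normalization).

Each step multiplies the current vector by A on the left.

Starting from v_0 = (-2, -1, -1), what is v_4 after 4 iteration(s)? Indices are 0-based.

v_0 = (-2, -1, -1).
v_1 = A·v_0 = (-7, 3, 1).
v_2 = A·v_1 = (-7, 6, 8).
v_3 = A·v_2 = (6, -1, 15).
v_4 = A·v_3 = (25, -21, 9).

v_4 = (25, -21, 9)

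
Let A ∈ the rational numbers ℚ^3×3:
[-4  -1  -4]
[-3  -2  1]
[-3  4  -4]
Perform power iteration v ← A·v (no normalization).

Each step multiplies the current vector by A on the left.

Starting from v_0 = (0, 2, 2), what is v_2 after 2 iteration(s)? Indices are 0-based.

v_0 = (0, 2, 2).
v_1 = A·v_0 = (-10, -2, 0).
v_2 = A·v_1 = (42, 34, 22).

v_2 = (42, 34, 22)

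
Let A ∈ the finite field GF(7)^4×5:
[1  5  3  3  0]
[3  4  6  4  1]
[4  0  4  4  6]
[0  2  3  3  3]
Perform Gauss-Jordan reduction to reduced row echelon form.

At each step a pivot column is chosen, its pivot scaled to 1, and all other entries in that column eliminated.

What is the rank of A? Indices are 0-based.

rank = 4

pivot(0,0)=1: scale R0 → (1, 5, 3, 3, 0)
  clear (1,0): R1 −= (3)R0 → (0, 3, 4, 2, 1)
  clear (2,0): R2 −= (4)R0 → (0, 1, 6, 6, 6)
pivot(1,1)=3: scale R1 → (0, 1, 6, 3, 5)
  clear (0,1): R0 −= (5)R1 → (1, 0, 1, 2, 3)
  clear (2,1): R2 −= (1)R1 → (0, 0, 0, 3, 1)
  clear (3,1): R3 −= (2)R1 → (0, 0, 5, 4, 0)
pivot(2,2): swap R2↔R3
pivot(2,2)=5: scale R2 → (0, 0, 1, 5, 0)
  clear (0,2): R0 −= (1)R2 → (1, 0, 0, 4, 3)
  clear (1,2): R1 −= (6)R2 → (0, 1, 0, 1, 5)
pivot(3,3)=3: scale R3 → (0, 0, 0, 1, 5)
  clear (0,3): R0 −= (4)R3 → (1, 0, 0, 0, 4)
  clear (1,3): R1 −= (1)R3 → (0, 1, 0, 0, 0)
  clear (2,3): R2 −= (5)R3 → (0, 0, 1, 0, 3)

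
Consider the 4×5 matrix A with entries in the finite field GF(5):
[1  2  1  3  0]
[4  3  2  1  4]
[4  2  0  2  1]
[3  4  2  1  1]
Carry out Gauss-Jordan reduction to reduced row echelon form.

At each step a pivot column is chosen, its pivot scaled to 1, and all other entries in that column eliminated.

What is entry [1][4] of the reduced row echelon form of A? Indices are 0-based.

M[1][4] = 3

[1] R0 /= 1  ⇒  (1, 2, 1, 3, 0)
     R1 -= 4·R0  ⇒  (0, 0, 3, 4, 4)
     R2 -= 4·R0  ⇒  (0, 4, 1, 0, 1)
     R3 -= 3·R0  ⇒  (0, 3, 4, 2, 1)
[2] R1 <-> R2
[2] R1 /= 4  ⇒  (0, 1, 4, 0, 4)
     R0 -= 2·R1  ⇒  (1, 0, 3, 3, 2)
     R3 -= 3·R1  ⇒  (0, 0, 2, 2, 4)
[3] R2 /= 3  ⇒  (0, 0, 1, 3, 3)
     R0 -= 3·R2  ⇒  (1, 0, 0, 4, 3)
     R1 -= 4·R2  ⇒  (0, 1, 0, 3, 2)
     R3 -= 2·R2  ⇒  (0, 0, 0, 1, 3)
[4] R3 /= 1  ⇒  (0, 0, 0, 1, 3)
     R0 -= 4·R3  ⇒  (1, 0, 0, 0, 1)
     R1 -= 3·R3  ⇒  (0, 1, 0, 0, 3)
     R2 -= 3·R3  ⇒  (0, 0, 1, 0, 4)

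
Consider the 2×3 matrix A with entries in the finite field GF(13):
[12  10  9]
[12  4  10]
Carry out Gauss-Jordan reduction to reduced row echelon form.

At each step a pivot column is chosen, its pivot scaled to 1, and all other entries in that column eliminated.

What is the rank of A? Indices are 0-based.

rank = 2

step 1: normalize row 0 (÷12) = (1, 3, 4)
  row 1: subtract 12×row0 = (0, 7, 1)
step 2: normalize row 1 (÷7) = (0, 1, 2)
  row 0: subtract 3×row1 = (1, 0, 11)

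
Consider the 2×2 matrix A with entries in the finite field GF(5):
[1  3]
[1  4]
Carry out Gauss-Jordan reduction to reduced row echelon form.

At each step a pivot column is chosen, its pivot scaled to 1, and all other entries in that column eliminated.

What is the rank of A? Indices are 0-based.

[1] R0 /= 1  ⇒  (1, 3)
     R1 -= 1·R0  ⇒  (0, 1)
[2] R1 /= 1  ⇒  (0, 1)
     R0 -= 3·R1  ⇒  (1, 0)

rank = 2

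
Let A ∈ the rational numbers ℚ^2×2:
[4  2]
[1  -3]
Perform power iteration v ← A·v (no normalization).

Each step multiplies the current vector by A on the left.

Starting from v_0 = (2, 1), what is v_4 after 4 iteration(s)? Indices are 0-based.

v_4 = (710, 181)

v_0 = (2, 1).
v_1 = A·v_0 = (10, -1).
v_2 = A·v_1 = (38, 13).
v_3 = A·v_2 = (178, -1).
v_4 = A·v_3 = (710, 181).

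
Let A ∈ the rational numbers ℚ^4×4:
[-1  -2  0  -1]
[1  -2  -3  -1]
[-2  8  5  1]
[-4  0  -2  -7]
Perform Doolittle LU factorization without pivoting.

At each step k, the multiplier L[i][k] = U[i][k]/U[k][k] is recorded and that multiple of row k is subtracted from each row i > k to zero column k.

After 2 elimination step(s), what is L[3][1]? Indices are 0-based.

L[3][1] = -2

k=0: U[0][0]=-1
  eliminate (1,0): mult=-1, new row 1: (0, -4, -3, -2); set L[1][0]=-1
  eliminate (2,0): mult=2, new row 2: (0, 12, 5, 3); set L[2][0]=2
  eliminate (3,0): mult=4, new row 3: (0, 8, -2, -3); set L[3][0]=4
k=1: U[1][1]=-4
  eliminate (2,1): mult=-3, new row 2: (0, 0, -4, -3); set L[2][1]=-3
  eliminate (3,1): mult=-2, new row 3: (0, 0, -8, -7); set L[3][1]=-2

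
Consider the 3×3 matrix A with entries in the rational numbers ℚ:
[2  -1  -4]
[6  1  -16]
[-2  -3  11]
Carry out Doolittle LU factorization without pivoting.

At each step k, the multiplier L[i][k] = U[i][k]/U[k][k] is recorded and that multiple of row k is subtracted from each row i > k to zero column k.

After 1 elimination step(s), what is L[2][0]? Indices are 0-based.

k=0: U[0][0]=2
  eliminate (1,0): mult=3, new row 1: (0, 4, -4); set L[1][0]=3
  eliminate (2,0): mult=-1, new row 2: (0, -4, 7); set L[2][0]=-1

L[2][0] = -1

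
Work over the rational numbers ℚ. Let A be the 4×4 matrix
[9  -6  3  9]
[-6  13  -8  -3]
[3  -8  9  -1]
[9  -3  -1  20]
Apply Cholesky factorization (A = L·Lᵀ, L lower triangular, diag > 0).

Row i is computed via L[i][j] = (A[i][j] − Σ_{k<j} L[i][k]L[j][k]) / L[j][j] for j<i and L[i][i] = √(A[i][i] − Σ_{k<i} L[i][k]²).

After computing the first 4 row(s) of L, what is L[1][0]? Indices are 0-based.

Step 1: L[0][0] = √(9) = 3.
  L[1][0] = (-6) / L[0][0] = -2.
Step 2: L[1][1] = √(9) = 3.
  L[2][0] = (3) / L[0][0] = 1.
  L[2][1] = (-6) / L[1][1] = -2.
Step 3: L[2][2] = √(4) = 2.
  L[3][0] = (9) / L[0][0] = 3.
  L[3][1] = (3) / L[1][1] = 1.
  L[3][2] = (-2) / L[2][2] = -1.
Step 4: L[3][3] = √(9) = 3.

L[1][0] = -2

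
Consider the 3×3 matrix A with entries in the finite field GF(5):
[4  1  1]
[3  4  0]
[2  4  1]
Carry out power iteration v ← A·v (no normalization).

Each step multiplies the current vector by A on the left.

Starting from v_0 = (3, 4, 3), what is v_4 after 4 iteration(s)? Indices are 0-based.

v_0 = (3, 4, 3).
v_1 = A·v_0 = (4, 0, 0).
v_2 = A·v_1 = (1, 2, 3).
v_3 = A·v_2 = (4, 1, 3).
v_4 = A·v_3 = (0, 1, 0).

v_4 = (0, 1, 0)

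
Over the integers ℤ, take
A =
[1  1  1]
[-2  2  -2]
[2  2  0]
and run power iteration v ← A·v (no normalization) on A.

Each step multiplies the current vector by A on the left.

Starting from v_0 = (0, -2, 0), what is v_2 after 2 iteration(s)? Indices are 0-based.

v_2 = (-10, 4, -12)

v_0 = (0, -2, 0).
v_1 = A·v_0 = (-2, -4, -4).
v_2 = A·v_1 = (-10, 4, -12).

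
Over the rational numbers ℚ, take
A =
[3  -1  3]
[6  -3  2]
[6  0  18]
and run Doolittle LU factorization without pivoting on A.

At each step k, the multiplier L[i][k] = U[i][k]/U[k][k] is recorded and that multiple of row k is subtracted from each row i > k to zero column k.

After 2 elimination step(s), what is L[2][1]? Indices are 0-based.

L[2][1] = -2

[col 0] pivot 3
  R1 -= 2*R0 → (0, -1, -4)  (L[1][0] := 2)
  R2 -= 2*R0 → (0, 2, 12)  (L[2][0] := 2)
[col 1] pivot -1
  R2 -= -2*R1 → (0, 0, 4)  (L[2][1] := -2)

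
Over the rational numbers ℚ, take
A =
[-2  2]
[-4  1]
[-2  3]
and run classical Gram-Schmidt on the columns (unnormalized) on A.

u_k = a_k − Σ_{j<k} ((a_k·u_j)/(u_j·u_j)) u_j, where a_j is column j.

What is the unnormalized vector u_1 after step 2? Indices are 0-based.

Step 1: u_0 = a_0 = (-2, -4, -2).
Step 2: u_1 = a_1 − (-7/12)·u_0 = (5/6, -4/3, 11/6).

u_1 = (5/6, -4/3, 11/6)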